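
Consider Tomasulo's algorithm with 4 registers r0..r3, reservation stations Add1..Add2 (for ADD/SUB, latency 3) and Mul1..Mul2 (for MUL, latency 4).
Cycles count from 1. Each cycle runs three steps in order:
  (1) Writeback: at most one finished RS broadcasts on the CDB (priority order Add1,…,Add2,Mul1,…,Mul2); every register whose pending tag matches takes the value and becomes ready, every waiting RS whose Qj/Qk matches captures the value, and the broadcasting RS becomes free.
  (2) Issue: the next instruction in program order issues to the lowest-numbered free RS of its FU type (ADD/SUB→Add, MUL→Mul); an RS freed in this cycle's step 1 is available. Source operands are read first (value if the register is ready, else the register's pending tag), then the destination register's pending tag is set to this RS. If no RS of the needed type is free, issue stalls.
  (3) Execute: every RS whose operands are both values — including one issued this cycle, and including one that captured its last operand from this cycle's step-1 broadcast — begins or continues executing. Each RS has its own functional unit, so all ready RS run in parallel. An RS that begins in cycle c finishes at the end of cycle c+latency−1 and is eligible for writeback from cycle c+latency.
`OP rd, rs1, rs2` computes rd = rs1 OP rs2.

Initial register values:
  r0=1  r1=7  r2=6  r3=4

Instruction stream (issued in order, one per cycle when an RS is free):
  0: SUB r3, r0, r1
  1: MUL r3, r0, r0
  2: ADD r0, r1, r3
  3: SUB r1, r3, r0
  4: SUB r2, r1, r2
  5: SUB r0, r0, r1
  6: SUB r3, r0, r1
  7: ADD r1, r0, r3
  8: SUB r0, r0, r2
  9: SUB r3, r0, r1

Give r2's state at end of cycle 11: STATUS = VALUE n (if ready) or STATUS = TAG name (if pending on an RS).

STATUS = TAG Add2

c1: issue SUB r3<-Add1 | r0:1,r1:7,r2:6,r3:Add1
c2: issue MUL r3<-Mul1 | r0:1,r1:7,r2:6,r3:Mul1
c3: issue ADD r0<-Add2 | r0:Add2,r1:7,r2:6,r3:Mul1
c4: CDB Add1=-6; issue SUB r1<-Add1 | r0:Add2,r1:Add1,r2:6,r3:Mul1
c5: stall | r0:Add2,r1:Add1,r2:6,r3:Mul1
c6: CDB Mul1=1; stall | r0:Add2,r1:Add1,r2:6,r3:1
c7: stall | r0:Add2,r1:Add1,r2:6,r3:1
c8: stall | r0:Add2,r1:Add1,r2:6,r3:1
c9: CDB Add2=8; issue SUB r2<-Add2 | r0:8,r1:Add1,r2:Add2,r3:1
c10: stall | r0:8,r1:Add1,r2:Add2,r3:1
c11: stall | r0:8,r1:Add1,r2:Add2,r3:1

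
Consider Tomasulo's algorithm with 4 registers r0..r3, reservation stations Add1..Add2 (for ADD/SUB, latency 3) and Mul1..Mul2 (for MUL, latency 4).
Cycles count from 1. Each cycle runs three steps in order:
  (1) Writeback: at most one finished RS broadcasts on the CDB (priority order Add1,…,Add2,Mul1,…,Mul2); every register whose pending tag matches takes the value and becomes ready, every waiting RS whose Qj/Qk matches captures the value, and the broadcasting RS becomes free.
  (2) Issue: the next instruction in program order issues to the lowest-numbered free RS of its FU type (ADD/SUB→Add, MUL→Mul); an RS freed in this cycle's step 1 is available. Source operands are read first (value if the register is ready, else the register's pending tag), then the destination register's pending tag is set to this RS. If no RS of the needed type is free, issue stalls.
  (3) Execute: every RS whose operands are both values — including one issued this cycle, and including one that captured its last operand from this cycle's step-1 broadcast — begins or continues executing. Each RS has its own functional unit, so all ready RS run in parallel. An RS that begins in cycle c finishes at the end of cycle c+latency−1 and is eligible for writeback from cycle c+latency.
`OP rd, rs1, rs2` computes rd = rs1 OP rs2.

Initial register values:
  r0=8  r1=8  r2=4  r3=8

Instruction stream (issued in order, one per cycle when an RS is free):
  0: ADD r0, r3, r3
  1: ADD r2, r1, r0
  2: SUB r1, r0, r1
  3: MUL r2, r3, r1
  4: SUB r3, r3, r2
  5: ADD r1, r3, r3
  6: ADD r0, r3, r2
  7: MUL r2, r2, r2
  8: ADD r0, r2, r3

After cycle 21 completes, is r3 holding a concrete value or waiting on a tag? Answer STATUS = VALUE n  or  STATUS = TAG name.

c1: issue ADD r0<-Add1 | r0:Add1,r1:8,r2:4,r3:8
c2: issue ADD r2<-Add2 | r0:Add1,r1:8,r2:Add2,r3:8
c3: stall | r0:Add1,r1:8,r2:Add2,r3:8
c4: CDB Add1=16; issue SUB r1<-Add1 | r0:16,r1:Add1,r2:Add2,r3:8
c5: issue MUL r2<-Mul1 | r0:16,r1:Add1,r2:Mul1,r3:8
c6: stall | r0:16,r1:Add1,r2:Mul1,r3:8
c7: CDB Add1=8; issue SUB r3<-Add1 | r0:16,r1:8,r2:Mul1,r3:Add1
c8: CDB Add2=24; issue ADD r1<-Add2 | r0:16,r1:Add2,r2:Mul1,r3:Add1
c9: stall | r0:16,r1:Add2,r2:Mul1,r3:Add1
c10: stall | r0:16,r1:Add2,r2:Mul1,r3:Add1
c11: CDB Mul1=64; stall | r0:16,r1:Add2,r2:64,r3:Add1
c12: stall | r0:16,r1:Add2,r2:64,r3:Add1
c13: stall | r0:16,r1:Add2,r2:64,r3:Add1
c14: CDB Add1=-56; issue ADD r0<-Add1 | r0:Add1,r1:Add2,r2:64,r3:-56
c15: issue MUL r2<-Mul1 | r0:Add1,r1:Add2,r2:Mul1,r3:-56
c16: stall | r0:Add1,r1:Add2,r2:Mul1,r3:-56
c17: CDB Add1=8; issue ADD r0<-Add1 | r0:Add1,r1:Add2,r2:Mul1,r3:-56
c18: CDB Add2=-112 | r0:Add1,r1:-112,r2:Mul1,r3:-56
c19: CDB Mul1=4096 | r0:Add1,r1:-112,r2:4096,r3:-56
c20: - | r0:Add1,r1:-112,r2:4096,r3:-56
c21: - | r0:Add1,r1:-112,r2:4096,r3:-56

STATUS = VALUE -56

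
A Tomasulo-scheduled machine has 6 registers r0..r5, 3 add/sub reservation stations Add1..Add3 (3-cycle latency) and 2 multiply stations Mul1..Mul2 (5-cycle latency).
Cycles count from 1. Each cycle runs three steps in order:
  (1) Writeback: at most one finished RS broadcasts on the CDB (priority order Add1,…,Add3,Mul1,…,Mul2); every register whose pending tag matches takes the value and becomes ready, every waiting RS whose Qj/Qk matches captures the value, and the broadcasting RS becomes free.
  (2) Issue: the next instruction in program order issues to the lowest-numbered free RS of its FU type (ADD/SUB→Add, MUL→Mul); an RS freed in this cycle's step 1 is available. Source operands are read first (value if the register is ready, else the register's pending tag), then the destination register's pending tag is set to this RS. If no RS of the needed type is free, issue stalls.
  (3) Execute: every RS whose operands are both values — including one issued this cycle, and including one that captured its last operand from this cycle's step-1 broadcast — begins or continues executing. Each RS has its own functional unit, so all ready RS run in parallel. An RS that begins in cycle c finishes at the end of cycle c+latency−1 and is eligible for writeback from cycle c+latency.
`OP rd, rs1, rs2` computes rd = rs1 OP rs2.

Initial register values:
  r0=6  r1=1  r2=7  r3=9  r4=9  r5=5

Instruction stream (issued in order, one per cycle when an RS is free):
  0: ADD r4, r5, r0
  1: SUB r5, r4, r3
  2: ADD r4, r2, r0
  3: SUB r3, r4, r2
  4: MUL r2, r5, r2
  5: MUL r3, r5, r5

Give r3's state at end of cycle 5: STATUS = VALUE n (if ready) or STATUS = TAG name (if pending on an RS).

  c1: issue ADD r4<-Add1  regs: r0:6,r1:1,r2:7,r3:9,r4:Add1,r5:5
  c2: issue SUB r5<-Add2  regs: r0:6,r1:1,r2:7,r3:9,r4:Add1,r5:Add2
  c3: issue ADD r4<-Add3  regs: r0:6,r1:1,r2:7,r3:9,r4:Add3,r5:Add2
  c4: CDB Add1=11; issue SUB r3<-Add1  regs: r0:6,r1:1,r2:7,r3:Add1,r4:Add3,r5:Add2
  c5: issue MUL r2<-Mul1  regs: r0:6,r1:1,r2:Mul1,r3:Add1,r4:Add3,r5:Add2

STATUS = TAG Add1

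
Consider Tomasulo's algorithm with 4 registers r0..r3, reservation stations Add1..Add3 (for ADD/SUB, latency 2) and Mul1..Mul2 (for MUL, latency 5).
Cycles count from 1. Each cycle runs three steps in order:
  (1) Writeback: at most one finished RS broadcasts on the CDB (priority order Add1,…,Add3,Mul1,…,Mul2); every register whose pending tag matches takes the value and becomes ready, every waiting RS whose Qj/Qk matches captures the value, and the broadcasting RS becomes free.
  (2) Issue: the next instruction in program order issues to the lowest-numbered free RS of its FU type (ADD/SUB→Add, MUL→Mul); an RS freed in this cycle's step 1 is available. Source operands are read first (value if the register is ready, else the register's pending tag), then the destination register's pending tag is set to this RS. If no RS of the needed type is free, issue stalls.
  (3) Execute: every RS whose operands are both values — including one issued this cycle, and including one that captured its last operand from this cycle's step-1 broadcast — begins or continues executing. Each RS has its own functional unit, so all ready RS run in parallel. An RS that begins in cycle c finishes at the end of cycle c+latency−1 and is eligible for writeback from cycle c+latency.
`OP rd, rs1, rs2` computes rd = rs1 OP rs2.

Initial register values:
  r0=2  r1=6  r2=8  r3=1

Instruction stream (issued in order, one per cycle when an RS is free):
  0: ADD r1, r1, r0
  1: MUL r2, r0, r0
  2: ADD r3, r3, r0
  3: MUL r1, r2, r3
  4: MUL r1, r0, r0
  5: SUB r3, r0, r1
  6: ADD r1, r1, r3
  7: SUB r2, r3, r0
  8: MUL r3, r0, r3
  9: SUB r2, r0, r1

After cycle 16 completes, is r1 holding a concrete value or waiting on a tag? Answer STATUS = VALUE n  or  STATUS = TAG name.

  c1: issue ADD r1<-Add1  regs: r0:2,r1:Add1,r2:8,r3:1
  c2: issue MUL r2<-Mul1  regs: r0:2,r1:Add1,r2:Mul1,r3:1
  c3: CDB Add1=8; issue ADD r3<-Add1  regs: r0:2,r1:8,r2:Mul1,r3:Add1
  c4: issue MUL r1<-Mul2  regs: r0:2,r1:Mul2,r2:Mul1,r3:Add1
  c5: CDB Add1=3; stall  regs: r0:2,r1:Mul2,r2:Mul1,r3:3
  c6: stall  regs: r0:2,r1:Mul2,r2:Mul1,r3:3
  c7: CDB Mul1=4; issue MUL r1<-Mul1  regs: r0:2,r1:Mul1,r2:4,r3:3
  c8: issue SUB r3<-Add1  regs: r0:2,r1:Mul1,r2:4,r3:Add1
  c9: issue ADD r1<-Add2  regs: r0:2,r1:Add2,r2:4,r3:Add1
  c10: issue SUB r2<-Add3  regs: r0:2,r1:Add2,r2:Add3,r3:Add1
  c11: stall  regs: r0:2,r1:Add2,r2:Add3,r3:Add1
  c12: CDB Mul1=4; issue MUL r3<-Mul1  regs: r0:2,r1:Add2,r2:Add3,r3:Mul1
  c13: CDB Mul2=12; stall  regs: r0:2,r1:Add2,r2:Add3,r3:Mul1
  c14: CDB Add1=-2; issue SUB r2<-Add1  regs: r0:2,r1:Add2,r2:Add1,r3:Mul1
  c15: -  regs: r0:2,r1:Add2,r2:Add1,r3:Mul1
  c16: CDB Add2=2  regs: r0:2,r1:2,r2:Add1,r3:Mul1

STATUS = VALUE 2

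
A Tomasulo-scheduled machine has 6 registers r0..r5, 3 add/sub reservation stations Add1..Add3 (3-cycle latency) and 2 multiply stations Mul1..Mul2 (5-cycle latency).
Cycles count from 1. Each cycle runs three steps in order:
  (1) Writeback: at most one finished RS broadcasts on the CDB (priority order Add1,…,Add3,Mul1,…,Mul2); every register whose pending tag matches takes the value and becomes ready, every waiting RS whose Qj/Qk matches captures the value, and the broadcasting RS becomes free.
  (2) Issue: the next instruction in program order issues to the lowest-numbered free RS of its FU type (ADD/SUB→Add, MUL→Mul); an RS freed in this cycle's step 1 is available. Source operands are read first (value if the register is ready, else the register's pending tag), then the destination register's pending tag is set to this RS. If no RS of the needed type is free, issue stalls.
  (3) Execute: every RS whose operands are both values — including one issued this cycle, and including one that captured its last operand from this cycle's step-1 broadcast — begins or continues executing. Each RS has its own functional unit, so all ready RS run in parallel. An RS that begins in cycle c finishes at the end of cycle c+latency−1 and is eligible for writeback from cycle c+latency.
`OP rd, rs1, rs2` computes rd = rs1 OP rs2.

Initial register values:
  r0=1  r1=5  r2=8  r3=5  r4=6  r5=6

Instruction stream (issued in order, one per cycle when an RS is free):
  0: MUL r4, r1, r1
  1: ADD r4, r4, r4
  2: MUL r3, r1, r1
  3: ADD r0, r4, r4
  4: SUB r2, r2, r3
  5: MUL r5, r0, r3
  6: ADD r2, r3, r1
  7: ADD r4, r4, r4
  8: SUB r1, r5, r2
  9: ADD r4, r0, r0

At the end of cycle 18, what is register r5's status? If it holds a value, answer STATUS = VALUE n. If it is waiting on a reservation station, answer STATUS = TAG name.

cycle 1: issue MUL r4<-Mul1 // r0:1,r1:5,r2:8,r3:5,r4:Mul1,r5:6
cycle 2: issue ADD r4<-Add1 // r0:1,r1:5,r2:8,r3:5,r4:Add1,r5:6
cycle 3: issue MUL r3<-Mul2 // r0:1,r1:5,r2:8,r3:Mul2,r4:Add1,r5:6
cycle 4: issue ADD r0<-Add2 // r0:Add2,r1:5,r2:8,r3:Mul2,r4:Add1,r5:6
cycle 5: issue SUB r2<-Add3 // r0:Add2,r1:5,r2:Add3,r3:Mul2,r4:Add1,r5:6
cycle 6: CDB Mul1=25; issue MUL r5<-Mul1 // r0:Add2,r1:5,r2:Add3,r3:Mul2,r4:Add1,r5:Mul1
cycle 7: stall // r0:Add2,r1:5,r2:Add3,r3:Mul2,r4:Add1,r5:Mul1
cycle 8: CDB Mul2=25; stall // r0:Add2,r1:5,r2:Add3,r3:25,r4:Add1,r5:Mul1
cycle 9: CDB Add1=50; issue ADD r2<-Add1 // r0:Add2,r1:5,r2:Add1,r3:25,r4:50,r5:Mul1
cycle 10: stall // r0:Add2,r1:5,r2:Add1,r3:25,r4:50,r5:Mul1
cycle 11: CDB Add3=-17; issue ADD r4<-Add3 // r0:Add2,r1:5,r2:Add1,r3:25,r4:Add3,r5:Mul1
cycle 12: CDB Add1=30; issue SUB r1<-Add1 // r0:Add2,r1:Add1,r2:30,r3:25,r4:Add3,r5:Mul1
cycle 13: CDB Add2=100; issue ADD r4<-Add2 // r0:100,r1:Add1,r2:30,r3:25,r4:Add2,r5:Mul1
cycle 14: CDB Add3=100 // r0:100,r1:Add1,r2:30,r3:25,r4:Add2,r5:Mul1
cycle 15: - // r0:100,r1:Add1,r2:30,r3:25,r4:Add2,r5:Mul1
cycle 16: CDB Add2=200 // r0:100,r1:Add1,r2:30,r3:25,r4:200,r5:Mul1
cycle 17: - // r0:100,r1:Add1,r2:30,r3:25,r4:200,r5:Mul1
cycle 18: CDB Mul1=2500 // r0:100,r1:Add1,r2:30,r3:25,r4:200,r5:2500

STATUS = VALUE 2500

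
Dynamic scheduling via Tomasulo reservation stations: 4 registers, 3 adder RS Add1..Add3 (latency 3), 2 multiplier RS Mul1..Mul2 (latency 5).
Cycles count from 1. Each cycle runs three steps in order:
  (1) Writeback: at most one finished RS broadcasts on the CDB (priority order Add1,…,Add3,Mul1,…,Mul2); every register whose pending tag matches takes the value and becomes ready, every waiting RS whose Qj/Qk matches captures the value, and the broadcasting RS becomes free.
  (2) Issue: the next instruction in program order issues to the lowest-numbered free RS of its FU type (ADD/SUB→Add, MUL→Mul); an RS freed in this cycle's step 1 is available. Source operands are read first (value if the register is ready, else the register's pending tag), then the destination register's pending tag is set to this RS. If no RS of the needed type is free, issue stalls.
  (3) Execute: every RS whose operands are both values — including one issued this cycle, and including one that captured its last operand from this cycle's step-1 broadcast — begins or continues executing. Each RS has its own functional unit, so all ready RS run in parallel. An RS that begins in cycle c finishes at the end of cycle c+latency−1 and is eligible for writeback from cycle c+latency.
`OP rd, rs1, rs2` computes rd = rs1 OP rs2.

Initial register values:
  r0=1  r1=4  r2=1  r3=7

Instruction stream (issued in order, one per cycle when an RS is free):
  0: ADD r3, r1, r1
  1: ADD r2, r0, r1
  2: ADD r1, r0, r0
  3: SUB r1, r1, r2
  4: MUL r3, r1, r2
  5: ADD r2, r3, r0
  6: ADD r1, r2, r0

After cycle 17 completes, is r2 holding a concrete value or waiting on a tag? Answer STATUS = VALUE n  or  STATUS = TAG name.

c1: issue ADD r3<-Add1 | r0:1,r1:4,r2:1,r3:Add1
c2: issue ADD r2<-Add2 | r0:1,r1:4,r2:Add2,r3:Add1
c3: issue ADD r1<-Add3 | r0:1,r1:Add3,r2:Add2,r3:Add1
c4: CDB Add1=8; issue SUB r1<-Add1 | r0:1,r1:Add1,r2:Add2,r3:8
c5: CDB Add2=5; issue MUL r3<-Mul1 | r0:1,r1:Add1,r2:5,r3:Mul1
c6: CDB Add3=2; issue ADD r2<-Add2 | r0:1,r1:Add1,r2:Add2,r3:Mul1
c7: issue ADD r1<-Add3 | r0:1,r1:Add3,r2:Add2,r3:Mul1
c8: - | r0:1,r1:Add3,r2:Add2,r3:Mul1
c9: CDB Add1=-3 | r0:1,r1:Add3,r2:Add2,r3:Mul1
c10: - | r0:1,r1:Add3,r2:Add2,r3:Mul1
c11: - | r0:1,r1:Add3,r2:Add2,r3:Mul1
c12: - | r0:1,r1:Add3,r2:Add2,r3:Mul1
c13: - | r0:1,r1:Add3,r2:Add2,r3:Mul1
c14: CDB Mul1=-15 | r0:1,r1:Add3,r2:Add2,r3:-15
c15: - | r0:1,r1:Add3,r2:Add2,r3:-15
c16: - | r0:1,r1:Add3,r2:Add2,r3:-15
c17: CDB Add2=-14 | r0:1,r1:Add3,r2:-14,r3:-15

STATUS = VALUE -14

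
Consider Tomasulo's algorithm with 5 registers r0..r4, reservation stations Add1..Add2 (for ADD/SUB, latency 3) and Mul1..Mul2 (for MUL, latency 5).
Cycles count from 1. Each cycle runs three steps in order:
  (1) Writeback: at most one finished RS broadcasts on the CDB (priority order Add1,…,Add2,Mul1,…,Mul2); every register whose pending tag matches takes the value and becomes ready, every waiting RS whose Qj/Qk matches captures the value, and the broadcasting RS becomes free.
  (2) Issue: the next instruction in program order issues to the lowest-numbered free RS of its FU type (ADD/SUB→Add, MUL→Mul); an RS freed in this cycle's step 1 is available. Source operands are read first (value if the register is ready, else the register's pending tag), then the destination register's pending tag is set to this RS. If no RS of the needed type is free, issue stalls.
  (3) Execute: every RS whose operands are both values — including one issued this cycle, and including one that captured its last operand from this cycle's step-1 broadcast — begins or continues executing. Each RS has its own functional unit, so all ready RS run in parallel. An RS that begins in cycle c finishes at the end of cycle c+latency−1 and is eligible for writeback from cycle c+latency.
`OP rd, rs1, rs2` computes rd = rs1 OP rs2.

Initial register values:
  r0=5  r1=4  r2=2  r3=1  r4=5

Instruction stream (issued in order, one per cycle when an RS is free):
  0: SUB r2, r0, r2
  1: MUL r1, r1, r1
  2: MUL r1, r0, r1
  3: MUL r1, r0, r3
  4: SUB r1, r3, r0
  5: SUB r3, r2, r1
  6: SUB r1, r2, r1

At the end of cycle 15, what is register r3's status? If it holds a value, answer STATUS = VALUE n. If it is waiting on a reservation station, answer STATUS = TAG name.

STATUS = VALUE 7

cycle 1: issue SUB r2<-Add1 // r0:5,r1:4,r2:Add1,r3:1,r4:5
cycle 2: issue MUL r1<-Mul1 // r0:5,r1:Mul1,r2:Add1,r3:1,r4:5
cycle 3: issue MUL r1<-Mul2 // r0:5,r1:Mul2,r2:Add1,r3:1,r4:5
cycle 4: CDB Add1=3; stall // r0:5,r1:Mul2,r2:3,r3:1,r4:5
cycle 5: stall // r0:5,r1:Mul2,r2:3,r3:1,r4:5
cycle 6: stall // r0:5,r1:Mul2,r2:3,r3:1,r4:5
cycle 7: CDB Mul1=16; issue MUL r1<-Mul1 // r0:5,r1:Mul1,r2:3,r3:1,r4:5
cycle 8: issue SUB r1<-Add1 // r0:5,r1:Add1,r2:3,r3:1,r4:5
cycle 9: issue SUB r3<-Add2 // r0:5,r1:Add1,r2:3,r3:Add2,r4:5
cycle 10: stall // r0:5,r1:Add1,r2:3,r3:Add2,r4:5
cycle 11: CDB Add1=-4; issue SUB r1<-Add1 // r0:5,r1:Add1,r2:3,r3:Add2,r4:5
cycle 12: CDB Mul1=5 // r0:5,r1:Add1,r2:3,r3:Add2,r4:5
cycle 13: CDB Mul2=80 // r0:5,r1:Add1,r2:3,r3:Add2,r4:5
cycle 14: CDB Add1=7 // r0:5,r1:7,r2:3,r3:Add2,r4:5
cycle 15: CDB Add2=7 // r0:5,r1:7,r2:3,r3:7,r4:5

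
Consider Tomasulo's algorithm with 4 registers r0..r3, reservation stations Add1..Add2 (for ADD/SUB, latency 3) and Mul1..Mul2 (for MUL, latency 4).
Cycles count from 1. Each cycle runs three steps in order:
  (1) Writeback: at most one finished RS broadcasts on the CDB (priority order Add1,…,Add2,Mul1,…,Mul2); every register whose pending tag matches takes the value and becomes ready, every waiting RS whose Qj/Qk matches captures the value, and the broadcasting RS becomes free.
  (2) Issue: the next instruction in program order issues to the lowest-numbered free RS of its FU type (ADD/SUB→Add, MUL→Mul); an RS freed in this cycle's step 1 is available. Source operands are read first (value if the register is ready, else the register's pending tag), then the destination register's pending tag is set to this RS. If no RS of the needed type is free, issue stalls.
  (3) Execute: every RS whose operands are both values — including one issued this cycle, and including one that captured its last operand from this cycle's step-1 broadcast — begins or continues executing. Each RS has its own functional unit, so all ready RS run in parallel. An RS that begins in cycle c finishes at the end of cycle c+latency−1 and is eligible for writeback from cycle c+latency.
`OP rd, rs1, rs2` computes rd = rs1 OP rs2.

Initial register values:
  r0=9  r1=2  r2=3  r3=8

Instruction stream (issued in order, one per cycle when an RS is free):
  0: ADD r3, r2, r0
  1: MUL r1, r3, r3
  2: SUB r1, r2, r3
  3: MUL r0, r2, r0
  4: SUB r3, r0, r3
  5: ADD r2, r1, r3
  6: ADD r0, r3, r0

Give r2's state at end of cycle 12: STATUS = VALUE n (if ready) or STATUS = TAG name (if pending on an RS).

STATUS = TAG Add2

c1: issue ADD r3<-Add1 | r0:9,r1:2,r2:3,r3:Add1
c2: issue MUL r1<-Mul1 | r0:9,r1:Mul1,r2:3,r3:Add1
c3: issue SUB r1<-Add2 | r0:9,r1:Add2,r2:3,r3:Add1
c4: CDB Add1=12; issue MUL r0<-Mul2 | r0:Mul2,r1:Add2,r2:3,r3:12
c5: issue SUB r3<-Add1 | r0:Mul2,r1:Add2,r2:3,r3:Add1
c6: stall | r0:Mul2,r1:Add2,r2:3,r3:Add1
c7: CDB Add2=-9; issue ADD r2<-Add2 | r0:Mul2,r1:-9,r2:Add2,r3:Add1
c8: CDB Mul1=144; stall | r0:Mul2,r1:-9,r2:Add2,r3:Add1
c9: CDB Mul2=27; stall | r0:27,r1:-9,r2:Add2,r3:Add1
c10: stall | r0:27,r1:-9,r2:Add2,r3:Add1
c11: stall | r0:27,r1:-9,r2:Add2,r3:Add1
c12: CDB Add1=15; issue ADD r0<-Add1 | r0:Add1,r1:-9,r2:Add2,r3:15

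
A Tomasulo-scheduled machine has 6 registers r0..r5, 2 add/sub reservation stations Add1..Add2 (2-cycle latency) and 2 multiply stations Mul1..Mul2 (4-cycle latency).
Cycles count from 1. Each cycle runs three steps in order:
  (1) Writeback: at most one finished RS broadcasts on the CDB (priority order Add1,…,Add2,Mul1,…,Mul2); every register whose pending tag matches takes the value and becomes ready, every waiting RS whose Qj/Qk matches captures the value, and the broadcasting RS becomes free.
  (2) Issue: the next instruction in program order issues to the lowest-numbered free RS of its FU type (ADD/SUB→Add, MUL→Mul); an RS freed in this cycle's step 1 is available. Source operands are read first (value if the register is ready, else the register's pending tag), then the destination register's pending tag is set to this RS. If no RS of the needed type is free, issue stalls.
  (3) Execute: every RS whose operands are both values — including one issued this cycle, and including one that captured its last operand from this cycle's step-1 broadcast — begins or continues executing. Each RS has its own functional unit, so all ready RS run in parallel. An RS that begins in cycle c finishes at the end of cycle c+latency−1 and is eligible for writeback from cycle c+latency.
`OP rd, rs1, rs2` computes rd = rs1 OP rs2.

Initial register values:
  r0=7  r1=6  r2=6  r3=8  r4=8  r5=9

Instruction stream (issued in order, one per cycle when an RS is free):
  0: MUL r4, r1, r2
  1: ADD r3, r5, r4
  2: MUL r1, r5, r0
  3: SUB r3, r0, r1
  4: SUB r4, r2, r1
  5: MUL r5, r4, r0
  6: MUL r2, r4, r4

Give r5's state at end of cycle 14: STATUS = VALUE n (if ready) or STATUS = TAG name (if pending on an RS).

STATUS = VALUE -399

cycle 1: issue MUL r4<-Mul1 // r0:7,r1:6,r2:6,r3:8,r4:Mul1,r5:9
cycle 2: issue ADD r3<-Add1 // r0:7,r1:6,r2:6,r3:Add1,r4:Mul1,r5:9
cycle 3: issue MUL r1<-Mul2 // r0:7,r1:Mul2,r2:6,r3:Add1,r4:Mul1,r5:9
cycle 4: issue SUB r3<-Add2 // r0:7,r1:Mul2,r2:6,r3:Add2,r4:Mul1,r5:9
cycle 5: CDB Mul1=36; stall // r0:7,r1:Mul2,r2:6,r3:Add2,r4:36,r5:9
cycle 6: stall // r0:7,r1:Mul2,r2:6,r3:Add2,r4:36,r5:9
cycle 7: CDB Add1=45; issue SUB r4<-Add1 // r0:7,r1:Mul2,r2:6,r3:Add2,r4:Add1,r5:9
cycle 8: CDB Mul2=63; issue MUL r5<-Mul1 // r0:7,r1:63,r2:6,r3:Add2,r4:Add1,r5:Mul1
cycle 9: issue MUL r2<-Mul2 // r0:7,r1:63,r2:Mul2,r3:Add2,r4:Add1,r5:Mul1
cycle 10: CDB Add1=-57 // r0:7,r1:63,r2:Mul2,r3:Add2,r4:-57,r5:Mul1
cycle 11: CDB Add2=-56 // r0:7,r1:63,r2:Mul2,r3:-56,r4:-57,r5:Mul1
cycle 12: - // r0:7,r1:63,r2:Mul2,r3:-56,r4:-57,r5:Mul1
cycle 13: - // r0:7,r1:63,r2:Mul2,r3:-56,r4:-57,r5:Mul1
cycle 14: CDB Mul1=-399 // r0:7,r1:63,r2:Mul2,r3:-56,r4:-57,r5:-399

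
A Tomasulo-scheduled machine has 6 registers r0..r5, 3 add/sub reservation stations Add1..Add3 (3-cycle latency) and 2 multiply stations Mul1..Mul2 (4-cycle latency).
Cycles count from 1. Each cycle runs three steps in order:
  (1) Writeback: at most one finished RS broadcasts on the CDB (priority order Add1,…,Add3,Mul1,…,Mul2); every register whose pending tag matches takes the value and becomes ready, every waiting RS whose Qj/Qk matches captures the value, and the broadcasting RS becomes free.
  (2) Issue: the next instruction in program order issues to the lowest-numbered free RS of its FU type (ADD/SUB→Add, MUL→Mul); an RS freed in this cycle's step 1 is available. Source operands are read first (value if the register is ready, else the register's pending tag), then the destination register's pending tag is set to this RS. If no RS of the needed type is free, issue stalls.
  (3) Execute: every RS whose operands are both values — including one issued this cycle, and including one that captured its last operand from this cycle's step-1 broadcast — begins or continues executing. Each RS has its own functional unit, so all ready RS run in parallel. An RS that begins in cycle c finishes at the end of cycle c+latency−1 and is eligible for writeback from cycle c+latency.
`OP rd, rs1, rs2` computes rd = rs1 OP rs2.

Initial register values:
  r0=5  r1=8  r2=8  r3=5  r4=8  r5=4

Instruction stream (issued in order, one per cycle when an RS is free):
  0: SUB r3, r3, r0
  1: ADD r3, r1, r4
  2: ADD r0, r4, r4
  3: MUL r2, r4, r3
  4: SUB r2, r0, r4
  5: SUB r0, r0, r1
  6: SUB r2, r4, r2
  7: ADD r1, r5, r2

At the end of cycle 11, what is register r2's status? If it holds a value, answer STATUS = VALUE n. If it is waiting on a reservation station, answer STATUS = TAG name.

STATUS = TAG Add3

c1: issue SUB r3<-Add1 | r0:5,r1:8,r2:8,r3:Add1,r4:8,r5:4
c2: issue ADD r3<-Add2 | r0:5,r1:8,r2:8,r3:Add2,r4:8,r5:4
c3: issue ADD r0<-Add3 | r0:Add3,r1:8,r2:8,r3:Add2,r4:8,r5:4
c4: CDB Add1=0; issue MUL r2<-Mul1 | r0:Add3,r1:8,r2:Mul1,r3:Add2,r4:8,r5:4
c5: CDB Add2=16; issue SUB r2<-Add1 | r0:Add3,r1:8,r2:Add1,r3:16,r4:8,r5:4
c6: CDB Add3=16; issue SUB r0<-Add2 | r0:Add2,r1:8,r2:Add1,r3:16,r4:8,r5:4
c7: issue SUB r2<-Add3 | r0:Add2,r1:8,r2:Add3,r3:16,r4:8,r5:4
c8: stall | r0:Add2,r1:8,r2:Add3,r3:16,r4:8,r5:4
c9: CDB Add1=8; issue ADD r1<-Add1 | r0:Add2,r1:Add1,r2:Add3,r3:16,r4:8,r5:4
c10: CDB Add2=8 | r0:8,r1:Add1,r2:Add3,r3:16,r4:8,r5:4
c11: CDB Mul1=128 | r0:8,r1:Add1,r2:Add3,r3:16,r4:8,r5:4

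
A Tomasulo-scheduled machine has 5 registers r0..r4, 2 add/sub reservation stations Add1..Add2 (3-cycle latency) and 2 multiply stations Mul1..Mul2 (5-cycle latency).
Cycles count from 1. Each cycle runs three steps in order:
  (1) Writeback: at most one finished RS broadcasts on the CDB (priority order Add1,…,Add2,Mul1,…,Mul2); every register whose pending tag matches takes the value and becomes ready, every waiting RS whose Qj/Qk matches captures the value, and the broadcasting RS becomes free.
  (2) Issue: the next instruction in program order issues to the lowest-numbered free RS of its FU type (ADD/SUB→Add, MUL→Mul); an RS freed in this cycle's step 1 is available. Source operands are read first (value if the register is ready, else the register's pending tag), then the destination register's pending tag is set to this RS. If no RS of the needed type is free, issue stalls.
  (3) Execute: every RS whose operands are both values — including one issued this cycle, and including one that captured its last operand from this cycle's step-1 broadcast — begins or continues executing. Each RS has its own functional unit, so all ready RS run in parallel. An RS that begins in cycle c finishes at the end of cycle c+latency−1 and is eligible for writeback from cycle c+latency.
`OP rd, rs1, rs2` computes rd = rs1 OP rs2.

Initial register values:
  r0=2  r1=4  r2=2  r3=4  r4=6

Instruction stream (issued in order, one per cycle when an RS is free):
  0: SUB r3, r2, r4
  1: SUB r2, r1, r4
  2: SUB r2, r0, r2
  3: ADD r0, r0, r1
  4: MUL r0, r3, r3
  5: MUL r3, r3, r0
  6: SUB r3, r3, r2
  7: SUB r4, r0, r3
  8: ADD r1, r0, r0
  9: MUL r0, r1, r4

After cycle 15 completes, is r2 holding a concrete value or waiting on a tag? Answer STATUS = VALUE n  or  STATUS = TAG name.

c1: issue SUB r3<-Add1 | r0:2,r1:4,r2:2,r3:Add1,r4:6
c2: issue SUB r2<-Add2 | r0:2,r1:4,r2:Add2,r3:Add1,r4:6
c3: stall | r0:2,r1:4,r2:Add2,r3:Add1,r4:6
c4: CDB Add1=-4; issue SUB r2<-Add1 | r0:2,r1:4,r2:Add1,r3:-4,r4:6
c5: CDB Add2=-2; issue ADD r0<-Add2 | r0:Add2,r1:4,r2:Add1,r3:-4,r4:6
c6: issue MUL r0<-Mul1 | r0:Mul1,r1:4,r2:Add1,r3:-4,r4:6
c7: issue MUL r3<-Mul2 | r0:Mul1,r1:4,r2:Add1,r3:Mul2,r4:6
c8: CDB Add1=4; issue SUB r3<-Add1 | r0:Mul1,r1:4,r2:4,r3:Add1,r4:6
c9: CDB Add2=6; issue SUB r4<-Add2 | r0:Mul1,r1:4,r2:4,r3:Add1,r4:Add2
c10: stall | r0:Mul1,r1:4,r2:4,r3:Add1,r4:Add2
c11: CDB Mul1=16; stall | r0:16,r1:4,r2:4,r3:Add1,r4:Add2
c12: stall | r0:16,r1:4,r2:4,r3:Add1,r4:Add2
c13: stall | r0:16,r1:4,r2:4,r3:Add1,r4:Add2
c14: stall | r0:16,r1:4,r2:4,r3:Add1,r4:Add2
c15: stall | r0:16,r1:4,r2:4,r3:Add1,r4:Add2

STATUS = VALUE 4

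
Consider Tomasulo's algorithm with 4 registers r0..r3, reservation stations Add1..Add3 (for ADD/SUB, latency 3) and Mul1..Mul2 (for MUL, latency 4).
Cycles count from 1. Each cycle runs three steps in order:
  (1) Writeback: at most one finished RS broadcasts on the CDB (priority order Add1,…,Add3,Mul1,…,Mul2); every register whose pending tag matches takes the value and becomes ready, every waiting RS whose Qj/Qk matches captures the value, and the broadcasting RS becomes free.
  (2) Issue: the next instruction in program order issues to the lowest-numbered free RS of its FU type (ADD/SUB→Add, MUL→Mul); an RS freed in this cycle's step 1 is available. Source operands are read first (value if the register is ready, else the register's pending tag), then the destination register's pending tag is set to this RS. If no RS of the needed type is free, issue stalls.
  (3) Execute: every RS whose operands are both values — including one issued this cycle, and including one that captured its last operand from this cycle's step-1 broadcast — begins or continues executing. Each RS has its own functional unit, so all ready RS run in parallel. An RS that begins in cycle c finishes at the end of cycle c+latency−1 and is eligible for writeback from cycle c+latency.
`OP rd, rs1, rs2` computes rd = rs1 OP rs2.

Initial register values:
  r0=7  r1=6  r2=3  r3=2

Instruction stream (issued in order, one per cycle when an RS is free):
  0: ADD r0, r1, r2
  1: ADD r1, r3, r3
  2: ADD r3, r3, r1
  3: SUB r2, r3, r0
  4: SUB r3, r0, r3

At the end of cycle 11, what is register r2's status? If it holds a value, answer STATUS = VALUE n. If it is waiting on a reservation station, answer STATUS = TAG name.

cycle 1: issue ADD r0<-Add1 // r0:Add1,r1:6,r2:3,r3:2
cycle 2: issue ADD r1<-Add2 // r0:Add1,r1:Add2,r2:3,r3:2
cycle 3: issue ADD r3<-Add3 // r0:Add1,r1:Add2,r2:3,r3:Add3
cycle 4: CDB Add1=9; issue SUB r2<-Add1 // r0:9,r1:Add2,r2:Add1,r3:Add3
cycle 5: CDB Add2=4; issue SUB r3<-Add2 // r0:9,r1:4,r2:Add1,r3:Add2
cycle 6: - // r0:9,r1:4,r2:Add1,r3:Add2
cycle 7: - // r0:9,r1:4,r2:Add1,r3:Add2
cycle 8: CDB Add3=6 // r0:9,r1:4,r2:Add1,r3:Add2
cycle 9: - // r0:9,r1:4,r2:Add1,r3:Add2
cycle 10: - // r0:9,r1:4,r2:Add1,r3:Add2
cycle 11: CDB Add1=-3 // r0:9,r1:4,r2:-3,r3:Add2

STATUS = VALUE -3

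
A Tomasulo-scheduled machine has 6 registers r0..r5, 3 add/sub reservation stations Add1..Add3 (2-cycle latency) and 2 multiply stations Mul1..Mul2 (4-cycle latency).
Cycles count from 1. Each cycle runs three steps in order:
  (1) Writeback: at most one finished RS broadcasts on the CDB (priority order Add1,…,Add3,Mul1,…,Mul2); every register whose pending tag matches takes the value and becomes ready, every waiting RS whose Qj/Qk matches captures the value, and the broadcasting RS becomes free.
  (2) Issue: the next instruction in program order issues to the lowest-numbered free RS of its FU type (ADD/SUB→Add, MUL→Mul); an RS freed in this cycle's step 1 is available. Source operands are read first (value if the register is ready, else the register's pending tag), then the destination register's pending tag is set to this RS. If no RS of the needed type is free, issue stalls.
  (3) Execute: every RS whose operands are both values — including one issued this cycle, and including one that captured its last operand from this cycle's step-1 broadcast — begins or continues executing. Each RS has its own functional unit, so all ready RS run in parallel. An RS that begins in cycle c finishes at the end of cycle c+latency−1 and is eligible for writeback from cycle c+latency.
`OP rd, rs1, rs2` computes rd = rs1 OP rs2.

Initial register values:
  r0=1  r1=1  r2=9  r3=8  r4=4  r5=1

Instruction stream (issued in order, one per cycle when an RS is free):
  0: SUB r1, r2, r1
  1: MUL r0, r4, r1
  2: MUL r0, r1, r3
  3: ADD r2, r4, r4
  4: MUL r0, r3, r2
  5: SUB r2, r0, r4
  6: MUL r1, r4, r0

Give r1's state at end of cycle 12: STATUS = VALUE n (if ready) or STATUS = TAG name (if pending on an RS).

STATUS = TAG Mul2

  c1: issue SUB r1<-Add1  regs: r0:1,r1:Add1,r2:9,r3:8,r4:4,r5:1
  c2: issue MUL r0<-Mul1  regs: r0:Mul1,r1:Add1,r2:9,r3:8,r4:4,r5:1
  c3: CDB Add1=8; issue MUL r0<-Mul2  regs: r0:Mul2,r1:8,r2:9,r3:8,r4:4,r5:1
  c4: issue ADD r2<-Add1  regs: r0:Mul2,r1:8,r2:Add1,r3:8,r4:4,r5:1
  c5: stall  regs: r0:Mul2,r1:8,r2:Add1,r3:8,r4:4,r5:1
  c6: CDB Add1=8; stall  regs: r0:Mul2,r1:8,r2:8,r3:8,r4:4,r5:1
  c7: CDB Mul1=32; issue MUL r0<-Mul1  regs: r0:Mul1,r1:8,r2:8,r3:8,r4:4,r5:1
  c8: CDB Mul2=64; issue SUB r2<-Add1  regs: r0:Mul1,r1:8,r2:Add1,r3:8,r4:4,r5:1
  c9: issue MUL r1<-Mul2  regs: r0:Mul1,r1:Mul2,r2:Add1,r3:8,r4:4,r5:1
  c10: -  regs: r0:Mul1,r1:Mul2,r2:Add1,r3:8,r4:4,r5:1
  c11: CDB Mul1=64  regs: r0:64,r1:Mul2,r2:Add1,r3:8,r4:4,r5:1
  c12: -  regs: r0:64,r1:Mul2,r2:Add1,r3:8,r4:4,r5:1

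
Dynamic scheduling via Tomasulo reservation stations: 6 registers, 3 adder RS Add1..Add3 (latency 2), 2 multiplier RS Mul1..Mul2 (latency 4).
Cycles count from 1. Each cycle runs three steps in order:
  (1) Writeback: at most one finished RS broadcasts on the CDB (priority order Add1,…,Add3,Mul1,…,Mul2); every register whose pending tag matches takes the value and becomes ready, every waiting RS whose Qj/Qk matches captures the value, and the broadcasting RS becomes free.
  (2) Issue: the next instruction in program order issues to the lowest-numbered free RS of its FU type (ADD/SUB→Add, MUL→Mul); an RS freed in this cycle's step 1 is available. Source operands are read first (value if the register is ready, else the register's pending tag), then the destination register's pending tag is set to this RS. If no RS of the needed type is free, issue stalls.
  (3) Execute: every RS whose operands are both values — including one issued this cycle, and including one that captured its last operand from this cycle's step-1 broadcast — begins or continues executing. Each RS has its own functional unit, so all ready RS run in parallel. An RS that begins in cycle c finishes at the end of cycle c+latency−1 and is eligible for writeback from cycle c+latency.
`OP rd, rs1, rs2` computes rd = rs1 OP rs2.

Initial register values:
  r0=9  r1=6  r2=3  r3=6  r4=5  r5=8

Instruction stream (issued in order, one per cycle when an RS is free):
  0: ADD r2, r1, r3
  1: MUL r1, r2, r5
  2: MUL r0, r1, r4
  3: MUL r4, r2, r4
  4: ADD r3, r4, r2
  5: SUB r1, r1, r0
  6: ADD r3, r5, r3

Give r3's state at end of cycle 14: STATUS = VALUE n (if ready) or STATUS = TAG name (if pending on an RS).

  c1: issue ADD r2<-Add1  regs: r0:9,r1:6,r2:Add1,r3:6,r4:5,r5:8
  c2: issue MUL r1<-Mul1  regs: r0:9,r1:Mul1,r2:Add1,r3:6,r4:5,r5:8
  c3: CDB Add1=12; issue MUL r0<-Mul2  regs: r0:Mul2,r1:Mul1,r2:12,r3:6,r4:5,r5:8
  c4: stall  regs: r0:Mul2,r1:Mul1,r2:12,r3:6,r4:5,r5:8
  c5: stall  regs: r0:Mul2,r1:Mul1,r2:12,r3:6,r4:5,r5:8
  c6: stall  regs: r0:Mul2,r1:Mul1,r2:12,r3:6,r4:5,r5:8
  c7: CDB Mul1=96; issue MUL r4<-Mul1  regs: r0:Mul2,r1:96,r2:12,r3:6,r4:Mul1,r5:8
  c8: issue ADD r3<-Add1  regs: r0:Mul2,r1:96,r2:12,r3:Add1,r4:Mul1,r5:8
  c9: issue SUB r1<-Add2  regs: r0:Mul2,r1:Add2,r2:12,r3:Add1,r4:Mul1,r5:8
  c10: issue ADD r3<-Add3  regs: r0:Mul2,r1:Add2,r2:12,r3:Add3,r4:Mul1,r5:8
  c11: CDB Mul1=60  regs: r0:Mul2,r1:Add2,r2:12,r3:Add3,r4:60,r5:8
  c12: CDB Mul2=480  regs: r0:480,r1:Add2,r2:12,r3:Add3,r4:60,r5:8
  c13: CDB Add1=72  regs: r0:480,r1:Add2,r2:12,r3:Add3,r4:60,r5:8
  c14: CDB Add2=-384  regs: r0:480,r1:-384,r2:12,r3:Add3,r4:60,r5:8

STATUS = TAG Add3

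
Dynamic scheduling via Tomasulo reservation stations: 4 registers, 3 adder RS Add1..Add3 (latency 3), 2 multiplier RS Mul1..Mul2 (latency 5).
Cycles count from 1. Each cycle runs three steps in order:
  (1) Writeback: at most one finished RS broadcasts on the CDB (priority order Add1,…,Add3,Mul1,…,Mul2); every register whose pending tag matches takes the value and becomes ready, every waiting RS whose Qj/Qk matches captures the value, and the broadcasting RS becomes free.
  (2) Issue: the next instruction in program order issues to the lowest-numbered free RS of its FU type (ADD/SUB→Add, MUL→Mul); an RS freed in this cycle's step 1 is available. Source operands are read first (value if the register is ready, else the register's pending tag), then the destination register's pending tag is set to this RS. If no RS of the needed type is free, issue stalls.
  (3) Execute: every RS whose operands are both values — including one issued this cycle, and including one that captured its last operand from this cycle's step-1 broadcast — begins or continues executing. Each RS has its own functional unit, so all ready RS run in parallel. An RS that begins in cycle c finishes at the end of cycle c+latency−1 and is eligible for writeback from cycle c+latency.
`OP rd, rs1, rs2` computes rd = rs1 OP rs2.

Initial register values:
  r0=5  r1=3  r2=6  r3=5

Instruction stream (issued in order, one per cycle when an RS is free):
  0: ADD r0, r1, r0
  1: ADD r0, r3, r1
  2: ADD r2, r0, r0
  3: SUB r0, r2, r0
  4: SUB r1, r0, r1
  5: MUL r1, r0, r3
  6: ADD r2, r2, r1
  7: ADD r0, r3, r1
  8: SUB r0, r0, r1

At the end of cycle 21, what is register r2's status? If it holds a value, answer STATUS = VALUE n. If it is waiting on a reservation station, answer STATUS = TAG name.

c1: issue ADD r0<-Add1 | r0:Add1,r1:3,r2:6,r3:5
c2: issue ADD r0<-Add2 | r0:Add2,r1:3,r2:6,r3:5
c3: issue ADD r2<-Add3 | r0:Add2,r1:3,r2:Add3,r3:5
c4: CDB Add1=8; issue SUB r0<-Add1 | r0:Add1,r1:3,r2:Add3,r3:5
c5: CDB Add2=8; issue SUB r1<-Add2 | r0:Add1,r1:Add2,r2:Add3,r3:5
c6: issue MUL r1<-Mul1 | r0:Add1,r1:Mul1,r2:Add3,r3:5
c7: stall | r0:Add1,r1:Mul1,r2:Add3,r3:5
c8: CDB Add3=16; issue ADD r2<-Add3 | r0:Add1,r1:Mul1,r2:Add3,r3:5
c9: stall | r0:Add1,r1:Mul1,r2:Add3,r3:5
c10: stall | r0:Add1,r1:Mul1,r2:Add3,r3:5
c11: CDB Add1=8; issue ADD r0<-Add1 | r0:Add1,r1:Mul1,r2:Add3,r3:5
c12: stall | r0:Add1,r1:Mul1,r2:Add3,r3:5
c13: stall | r0:Add1,r1:Mul1,r2:Add3,r3:5
c14: CDB Add2=5; issue SUB r0<-Add2 | r0:Add2,r1:Mul1,r2:Add3,r3:5
c15: - | r0:Add2,r1:Mul1,r2:Add3,r3:5
c16: CDB Mul1=40 | r0:Add2,r1:40,r2:Add3,r3:5
c17: - | r0:Add2,r1:40,r2:Add3,r3:5
c18: - | r0:Add2,r1:40,r2:Add3,r3:5
c19: CDB Add1=45 | r0:Add2,r1:40,r2:Add3,r3:5
c20: CDB Add3=56 | r0:Add2,r1:40,r2:56,r3:5
c21: - | r0:Add2,r1:40,r2:56,r3:5

STATUS = VALUE 56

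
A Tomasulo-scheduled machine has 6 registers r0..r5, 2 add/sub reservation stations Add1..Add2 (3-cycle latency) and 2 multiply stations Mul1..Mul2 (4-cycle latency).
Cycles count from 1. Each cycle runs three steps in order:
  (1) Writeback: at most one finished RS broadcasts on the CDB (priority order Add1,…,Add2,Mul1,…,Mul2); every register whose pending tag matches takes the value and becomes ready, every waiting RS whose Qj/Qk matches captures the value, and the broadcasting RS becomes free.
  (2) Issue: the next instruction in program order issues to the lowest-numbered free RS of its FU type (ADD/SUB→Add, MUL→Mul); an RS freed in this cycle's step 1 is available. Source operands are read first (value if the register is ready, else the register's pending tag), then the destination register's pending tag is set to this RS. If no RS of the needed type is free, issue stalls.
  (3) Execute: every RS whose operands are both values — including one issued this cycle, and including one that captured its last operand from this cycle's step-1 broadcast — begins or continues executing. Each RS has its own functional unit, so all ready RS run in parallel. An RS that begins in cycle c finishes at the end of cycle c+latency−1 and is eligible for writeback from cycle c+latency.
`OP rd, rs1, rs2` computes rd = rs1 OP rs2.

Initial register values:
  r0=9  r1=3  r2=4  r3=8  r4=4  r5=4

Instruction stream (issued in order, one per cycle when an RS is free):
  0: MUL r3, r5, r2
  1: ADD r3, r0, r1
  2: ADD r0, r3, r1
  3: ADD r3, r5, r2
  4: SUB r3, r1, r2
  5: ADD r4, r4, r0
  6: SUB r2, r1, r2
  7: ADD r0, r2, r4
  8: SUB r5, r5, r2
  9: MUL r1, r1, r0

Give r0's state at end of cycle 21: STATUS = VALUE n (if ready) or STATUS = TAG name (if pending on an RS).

STATUS = VALUE 18

c1: issue MUL r3<-Mul1 | r0:9,r1:3,r2:4,r3:Mul1,r4:4,r5:4
c2: issue ADD r3<-Add1 | r0:9,r1:3,r2:4,r3:Add1,r4:4,r5:4
c3: issue ADD r0<-Add2 | r0:Add2,r1:3,r2:4,r3:Add1,r4:4,r5:4
c4: stall | r0:Add2,r1:3,r2:4,r3:Add1,r4:4,r5:4
c5: CDB Add1=12; issue ADD r3<-Add1 | r0:Add2,r1:3,r2:4,r3:Add1,r4:4,r5:4
c6: CDB Mul1=16; stall | r0:Add2,r1:3,r2:4,r3:Add1,r4:4,r5:4
c7: stall | r0:Add2,r1:3,r2:4,r3:Add1,r4:4,r5:4
c8: CDB Add1=8; issue SUB r3<-Add1 | r0:Add2,r1:3,r2:4,r3:Add1,r4:4,r5:4
c9: CDB Add2=15; issue ADD r4<-Add2 | r0:15,r1:3,r2:4,r3:Add1,r4:Add2,r5:4
c10: stall | r0:15,r1:3,r2:4,r3:Add1,r4:Add2,r5:4
c11: CDB Add1=-1; issue SUB r2<-Add1 | r0:15,r1:3,r2:Add1,r3:-1,r4:Add2,r5:4
c12: CDB Add2=19; issue ADD r0<-Add2 | r0:Add2,r1:3,r2:Add1,r3:-1,r4:19,r5:4
c13: stall | r0:Add2,r1:3,r2:Add1,r3:-1,r4:19,r5:4
c14: CDB Add1=-1; issue SUB r5<-Add1 | r0:Add2,r1:3,r2:-1,r3:-1,r4:19,r5:Add1
c15: issue MUL r1<-Mul1 | r0:Add2,r1:Mul1,r2:-1,r3:-1,r4:19,r5:Add1
c16: - | r0:Add2,r1:Mul1,r2:-1,r3:-1,r4:19,r5:Add1
c17: CDB Add1=5 | r0:Add2,r1:Mul1,r2:-1,r3:-1,r4:19,r5:5
c18: CDB Add2=18 | r0:18,r1:Mul1,r2:-1,r3:-1,r4:19,r5:5
c19: - | r0:18,r1:Mul1,r2:-1,r3:-1,r4:19,r5:5
c20: - | r0:18,r1:Mul1,r2:-1,r3:-1,r4:19,r5:5
c21: - | r0:18,r1:Mul1,r2:-1,r3:-1,r4:19,r5:5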